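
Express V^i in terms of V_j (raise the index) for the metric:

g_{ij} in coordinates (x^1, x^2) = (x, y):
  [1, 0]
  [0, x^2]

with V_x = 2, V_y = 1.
Inverse metric (diagonal): g^{xx} = 1, g^{yy} = 1/x^2
V^i = g^{ij} V_j:
V^x = (1)(2) + (0)(1) = 2
V^y = (0)(2) + (1/x^2)(1) = 1/x^2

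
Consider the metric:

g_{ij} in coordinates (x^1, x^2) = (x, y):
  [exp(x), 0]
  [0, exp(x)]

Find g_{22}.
With x^1 = x, x^2 = y, g_{22} = g_{yy} is the row-2, column-2 entry of the matrix.
g_{22} = exp(x)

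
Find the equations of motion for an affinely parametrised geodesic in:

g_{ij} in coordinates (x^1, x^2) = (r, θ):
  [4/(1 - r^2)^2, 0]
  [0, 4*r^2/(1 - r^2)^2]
Geodesic equation: d^2x^k/dλ^2 + Γ^k_{ij} (dx^i/dλ)(dx^j/dλ) = 0.
Non-zero Christoffel symbols:
Γ^r_{r r} = 2*r/(1 - r^2)
Γ^r_{θ θ} = (r^3 + r)/(r^2 - 1)
Γ^θ_{r θ} = (-r^2 - 1)/(r^3 - r)
Substituting (the symmetric pair Γ^k_{ij}, Γ^k_{ji} combines into a factor 2):
d^2r/dλ^2 + (2*r/(1 - r^2)) (dr/dλ)^2 + ((r^3 + r)/(r^2 - 1)) (dθ/dλ)^2 = 0
d^2θ/dλ^2 + ((-2*r^2 - 2)/(r^3 - r)) (dr/dλ)(dθ/dλ) = 0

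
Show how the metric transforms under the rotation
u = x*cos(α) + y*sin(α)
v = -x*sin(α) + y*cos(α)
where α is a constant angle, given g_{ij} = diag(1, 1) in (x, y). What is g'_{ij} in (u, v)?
Invert the transformation: x = u*cos(α) - v*sin(α), y = u*sin(α) + v*cos(α)
g'_{ij} = (∂x^k/∂x'^i)(∂x^l/∂x'^j) g_{kl}; with g_{kl} = δ_{kl} this is Σ_k (∂x^k/∂x'^i)(∂x^k/∂x'^j).
Jacobian: ∂x/∂u = cos(α), ∂x/∂v = -sin(α), ∂y/∂u = sin(α), ∂y/∂v = cos(α)
g'_{uu} = (cos(α))(cos(α)) + (sin(α))(sin(α)) = 1
g'_{uv} = (cos(α))(-sin(α)) + (sin(α))(cos(α)) = 0
g'_{vv} = (-sin(α))(-sin(α)) + (cos(α))(cos(α)) = 1
g'_{ij} = diag(1, 1)
The Euclidean metric is invariant under rotations.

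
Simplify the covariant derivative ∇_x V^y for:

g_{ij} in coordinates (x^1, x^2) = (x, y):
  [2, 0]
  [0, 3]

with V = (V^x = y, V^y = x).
All Christoffel symbols are zero.
∇_x V^y = ∂_x V^y + Γ^y_{x j} V^j
  = (1) + (0)(y) + (0)(x)
  = 1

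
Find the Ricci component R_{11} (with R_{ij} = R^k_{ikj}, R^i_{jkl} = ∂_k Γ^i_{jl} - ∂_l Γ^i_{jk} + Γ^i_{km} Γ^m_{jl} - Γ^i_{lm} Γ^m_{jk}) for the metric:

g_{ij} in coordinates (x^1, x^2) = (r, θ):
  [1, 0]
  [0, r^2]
Non-zero Christoffel symbols (Γ^k_{ij} = Γ^k_{ji}):
Γ^r_{θ θ} = -r
Γ^θ_{r θ} = 1/r
R^r_{r r r} = 0 (a repeated index in an antisymmetric pair)
R^θ_{r θ r} = ∂_θ Γ^θ_{r r} - ∂_r Γ^θ_{r θ} + Γ^θ_{θ m} Γ^m_{r r} - Γ^θ_{r m} Γ^m_{r θ}
  = (0) - (-1/r^2) + (0) - (1/r^2) = 0
R_{rr} = R^r_{r r r} + R^θ_{r θ r} = (0) + (0) = 0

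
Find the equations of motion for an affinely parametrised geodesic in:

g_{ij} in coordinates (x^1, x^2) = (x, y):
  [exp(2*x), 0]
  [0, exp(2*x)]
Geodesic equation: d^2x^k/dλ^2 + Γ^k_{ij} (dx^i/dλ)(dx^j/dλ) = 0.
Non-zero Christoffel symbols:
Γ^x_{x x} = 1
Γ^x_{y y} = -1
Γ^y_{x y} = 1
Substituting (the symmetric pair Γ^k_{ij}, Γ^k_{ji} combines into a factor 2):
d^2x/dλ^2 + (dx/dλ)^2 - (dy/dλ)^2 = 0
d^2y/dλ^2 + 2 (dx/dλ)(dy/dλ) = 0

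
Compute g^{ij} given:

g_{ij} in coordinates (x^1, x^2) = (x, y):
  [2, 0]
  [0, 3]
The metric is diagonal, so g^{ij} is diagonal with entries 1/g_{ii}: diag(1/2, 1/3).
g^{ij}:
  [1/2, 0]
  [0, 1/3]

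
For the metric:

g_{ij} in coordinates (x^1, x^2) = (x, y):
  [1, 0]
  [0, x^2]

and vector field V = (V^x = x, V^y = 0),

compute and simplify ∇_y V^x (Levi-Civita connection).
Non-zero Christoffel symbols:
Γ^x_{y y} = -x
Γ^y_{x y} = 1/x
∇_y V^x = ∂_y V^x + Γ^x_{y j} V^j
  = (0) + (0)(x) + (-x)(0)
  = 0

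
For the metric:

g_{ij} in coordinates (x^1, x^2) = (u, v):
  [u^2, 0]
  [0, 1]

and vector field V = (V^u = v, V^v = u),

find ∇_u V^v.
Non-zero Christoffel symbols:
Γ^u_{u u} = 1/u
∇_u V^v = ∂_u V^v + Γ^v_{u j} V^j
  = (1) + (0)(v) + (0)(u)
  = 1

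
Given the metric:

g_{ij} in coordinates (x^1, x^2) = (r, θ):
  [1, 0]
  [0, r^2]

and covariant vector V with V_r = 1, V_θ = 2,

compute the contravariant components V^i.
Inverse metric (diagonal): g^{rr} = 1, g^{θθ} = 1/r^2
V^i = g^{ij} V_j:
V^r = (1)(1) + (0)(2) = 1
V^θ = (0)(1) + (1/r^2)(2) = 2/r^2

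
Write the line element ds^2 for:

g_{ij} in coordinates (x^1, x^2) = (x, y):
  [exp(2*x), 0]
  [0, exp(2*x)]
ds^2 = g_{ij} dx^i dx^j; only the non-zero components contribute.
ds^2 = exp(2*x) dx^2 + exp(2*x) dy^2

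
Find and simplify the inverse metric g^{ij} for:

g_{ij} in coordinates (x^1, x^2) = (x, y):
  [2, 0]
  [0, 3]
The metric is diagonal, so g^{ij} is diagonal with entries 1/g_{ii}: diag(1/2, 1/3).
g^{ij}:
  [1/2, 0]
  [0, 1/3]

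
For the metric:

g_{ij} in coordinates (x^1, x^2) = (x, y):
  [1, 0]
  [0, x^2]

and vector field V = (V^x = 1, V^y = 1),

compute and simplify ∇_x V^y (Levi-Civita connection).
Non-zero Christoffel symbols:
Γ^x_{y y} = -x
Γ^y_{x y} = 1/x
∇_x V^y = ∂_x V^y + Γ^y_{x j} V^j
  = (0) + (0)(1) + (1/x)(1)
  = 1/x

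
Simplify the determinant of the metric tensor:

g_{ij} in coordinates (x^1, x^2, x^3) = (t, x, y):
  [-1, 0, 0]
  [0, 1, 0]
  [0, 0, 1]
Diagonal metric: det(g) = g_{11}·g_{22}·g_{33}
= (-1)·(1)·(1)
det(g) = -1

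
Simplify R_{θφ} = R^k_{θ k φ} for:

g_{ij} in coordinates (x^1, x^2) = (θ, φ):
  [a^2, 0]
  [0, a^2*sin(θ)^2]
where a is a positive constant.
Non-zero Christoffel symbols (Γ^k_{ij} = Γ^k_{ji}):
Γ^θ_{φ φ} = -sin(2*θ)/2
Γ^φ_{θ φ} = 1/tan(θ)
R^θ_{θ θ φ} = 0 (a repeated index in an antisymmetric pair)
R^φ_{θ φ φ} = 0 (a repeated index in an antisymmetric pair)
R_{θφ} = R^θ_{θ θ φ} + R^φ_{θ φ φ} = (0) + (0) = 0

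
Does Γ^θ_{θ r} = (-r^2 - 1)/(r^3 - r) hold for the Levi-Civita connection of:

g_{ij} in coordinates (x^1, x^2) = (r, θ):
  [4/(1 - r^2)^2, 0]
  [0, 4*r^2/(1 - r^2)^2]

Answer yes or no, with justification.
Γ^θ_{θ r} = (1/2) g^{θθ} (∂_θ g_{θr} + ∂_r g_{θθ} - ∂_θ g_{θr}) = (1/2)((1 - r^2)^2/(4*r^2))((0) + (-8*(r^3 + r)/(r^2 - 1)^3) - (0)) = (-r^2 - 1)/(r^3 - r)
This equals the proposed value (-r^2 - 1)/(r^3 - r).
Yes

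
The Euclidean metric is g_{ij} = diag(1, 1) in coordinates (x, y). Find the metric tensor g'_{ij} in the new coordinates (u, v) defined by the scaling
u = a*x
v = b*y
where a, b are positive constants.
Invert the transformation: x = u/a, y = v/b
g'_{ij} = (∂x^k/∂x'^i)(∂x^l/∂x'^j) g_{kl}; with g_{kl} = δ_{kl} this is Σ_k (∂x^k/∂x'^i)(∂x^k/∂x'^j).
Jacobian: ∂x/∂u = 1/a, ∂x/∂v = 0, ∂y/∂u = 0, ∂y/∂v = 1/b
g'_{uu} = (1/a)(1/a) + (0)(0) = 1/a^2
g'_{uv} = (1/a)(0) + (0)(1/b) = 0
g'_{vv} = (0)(0) + (1/b)(1/b) = 1/b^2
g'_{ij} = diag(1/a^2, 1/b^2)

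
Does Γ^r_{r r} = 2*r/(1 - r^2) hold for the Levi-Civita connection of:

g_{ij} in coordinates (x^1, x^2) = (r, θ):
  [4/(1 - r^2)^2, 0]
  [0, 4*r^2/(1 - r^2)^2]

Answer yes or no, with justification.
Γ^r_{r r} = (1/2) g^{rr} (∂_r g_{rr} + ∂_r g_{rr} - ∂_r g_{rr}) = (1/2)((1 - r^2)^2/4)((16*r/(1 - r^2)^3) + (16*r/(1 - r^2)^3) - (16*r/(1 - r^2)^3)) = 2*r/(1 - r^2)
This equals the proposed value 2*r/(1 - r^2).
Yes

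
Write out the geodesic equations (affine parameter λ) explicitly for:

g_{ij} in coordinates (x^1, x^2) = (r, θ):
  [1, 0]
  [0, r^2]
Geodesic equation: d^2x^k/dλ^2 + Γ^k_{ij} (dx^i/dλ)(dx^j/dλ) = 0.
Non-zero Christoffel symbols:
Γ^r_{θ θ} = -r
Γ^θ_{r θ} = 1/r
Substituting (the symmetric pair Γ^k_{ij}, Γ^k_{ji} combines into a factor 2):
d^2r/dλ^2 - r (dθ/dλ)^2 = 0
d^2θ/dλ^2 + (2/r) (dr/dλ)(dθ/dλ) = 0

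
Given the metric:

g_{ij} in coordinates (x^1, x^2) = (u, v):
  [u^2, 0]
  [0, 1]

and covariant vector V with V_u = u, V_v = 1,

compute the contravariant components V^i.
Inverse metric (diagonal): g^{uu} = 1/u^2, g^{vv} = 1
V^i = g^{ij} V_j:
V^u = (1/u^2)(u) + (0)(1) = 1/u
V^v = (0)(u) + (1)(1) = 1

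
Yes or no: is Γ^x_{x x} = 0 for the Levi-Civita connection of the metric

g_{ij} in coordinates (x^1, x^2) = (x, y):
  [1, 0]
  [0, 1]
Γ^x_{x x} = (1/2) g^{xx} (∂_x g_{xx} + ∂_x g_{xx} - ∂_x g_{xx}) = (1/2)(1)((0) + (0) - (0)) = 0
This equals the proposed value 0.
Yes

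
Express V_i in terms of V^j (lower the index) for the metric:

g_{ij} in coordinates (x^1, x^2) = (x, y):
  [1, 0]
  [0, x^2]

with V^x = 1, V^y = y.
V_i = g_{ij} V^j:
V_x = (1)(1) + (0)(y) = 1
V_y = (0)(1) + (x^2)(y) = x^2*y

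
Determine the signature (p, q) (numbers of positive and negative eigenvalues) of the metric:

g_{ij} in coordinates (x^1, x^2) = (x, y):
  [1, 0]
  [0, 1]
The metric is diagonal, so its eigenvalues are the diagonal entries: 1, 1 (at a generic point, where coordinate-dependent entries are positive).
2 positive, 0 negative.
(2, 0) - Riemannian (positive definite)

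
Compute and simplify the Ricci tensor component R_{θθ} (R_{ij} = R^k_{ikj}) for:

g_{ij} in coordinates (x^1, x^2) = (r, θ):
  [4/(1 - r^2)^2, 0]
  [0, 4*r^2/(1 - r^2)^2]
Non-zero Christoffel symbols (Γ^k_{ij} = Γ^k_{ji}):
Γ^r_{r r} = 2*r/(1 - r^2)
Γ^r_{θ θ} = (r^3 + r)/(r^2 - 1)
Γ^θ_{r θ} = (-r^2 - 1)/(r^3 - r)
R^r_{θ r θ} = ∂_r Γ^r_{θ θ} - ∂_θ Γ^r_{θ r} + Γ^r_{r m} Γ^m_{θ θ} - Γ^r_{θ m} Γ^m_{θ r}
  = ((r^4 - 4*r^2 - 1)/(r^2 - 1)^2) - (0) + (-2*r^2*(r^2 + 1)/(r^2 - 1)^2) - (-(r^2 + 1)^2/(r^2 - 1)^2) = -4*r^2/(r^2 - 1)^2
R^θ_{θ θ θ} = 0 (a repeated index in an antisymmetric pair)
R_{θθ} = R^r_{θ r θ} + R^θ_{θ θ θ} = (-4*r^2/(r^2 - 1)^2) + (0) = -4*r^2/(r^2 - 1)^2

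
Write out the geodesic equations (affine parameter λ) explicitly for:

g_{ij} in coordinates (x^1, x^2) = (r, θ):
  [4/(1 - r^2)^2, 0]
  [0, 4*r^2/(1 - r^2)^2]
Geodesic equation: d^2x^k/dλ^2 + Γ^k_{ij} (dx^i/dλ)(dx^j/dλ) = 0.
Non-zero Christoffel symbols:
Γ^r_{r r} = 2*r/(1 - r^2)
Γ^r_{θ θ} = (r^3 + r)/(r^2 - 1)
Γ^θ_{r θ} = (-r^2 - 1)/(r^3 - r)
Substituting (the symmetric pair Γ^k_{ij}, Γ^k_{ji} combines into a factor 2):
d^2r/dλ^2 + (2*r/(1 - r^2)) (dr/dλ)^2 + ((r^3 + r)/(r^2 - 1)) (dθ/dλ)^2 = 0
d^2θ/dλ^2 + ((-2*r^2 - 2)/(r^3 - r)) (dr/dλ)(dθ/dλ) = 0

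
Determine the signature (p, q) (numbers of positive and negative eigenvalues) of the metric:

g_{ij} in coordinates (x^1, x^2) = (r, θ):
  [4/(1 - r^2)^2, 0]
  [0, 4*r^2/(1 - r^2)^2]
The metric is diagonal, so its eigenvalues are the diagonal entries: 4/(1 - r^2)^2, 4*r^2/(1 - r^2)^2 (at a generic point, where coordinate-dependent entries are positive).
2 positive, 0 negative.
(2, 0) - Riemannian (positive definite)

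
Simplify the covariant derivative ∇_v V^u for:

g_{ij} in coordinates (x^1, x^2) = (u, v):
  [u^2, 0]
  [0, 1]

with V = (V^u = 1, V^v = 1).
Non-zero Christoffel symbols:
Γ^u_{u u} = 1/u
∇_v V^u = ∂_v V^u + Γ^u_{v j} V^j
  = (0) + (0)(1) + (0)(1)
  = 0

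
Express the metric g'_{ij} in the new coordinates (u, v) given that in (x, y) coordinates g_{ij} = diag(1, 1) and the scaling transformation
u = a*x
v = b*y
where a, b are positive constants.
Invert the transformation: x = u/a, y = v/b
g'_{ij} = (∂x^k/∂x'^i)(∂x^l/∂x'^j) g_{kl}; with g_{kl} = δ_{kl} this is Σ_k (∂x^k/∂x'^i)(∂x^k/∂x'^j).
Jacobian: ∂x/∂u = 1/a, ∂x/∂v = 0, ∂y/∂u = 0, ∂y/∂v = 1/b
g'_{uu} = (1/a)(1/a) + (0)(0) = 1/a^2
g'_{uv} = (1/a)(0) + (0)(1/b) = 0
g'_{vv} = (0)(0) + (1/b)(1/b) = 1/b^2
g'_{ij} = diag(1/a^2, 1/b^2)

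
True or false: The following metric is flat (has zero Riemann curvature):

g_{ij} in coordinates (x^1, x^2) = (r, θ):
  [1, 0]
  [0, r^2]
Non-zero Christoffel symbols:
Γ^r_{θ θ} = -r
Γ^θ_{r θ} = 1/r
Ricci tensor: R_{rr} = 0, R_{rθ} = 0, R_{θθ} = 0
All R_{ij} vanish; in 2 dimensions the Riemann tensor is fully determined by the Ricci tensor, so R^i_{jkl} = 0: the metric is flat (curvilinear coordinates on flat space).
True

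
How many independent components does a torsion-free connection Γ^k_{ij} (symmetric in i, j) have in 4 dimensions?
Γ^k_{ij} has n choices for the upper index and n(n+1)/2 independent symmetric lower index pairs.
Total = 4 × 4×5/2 = 4 × 10 = 40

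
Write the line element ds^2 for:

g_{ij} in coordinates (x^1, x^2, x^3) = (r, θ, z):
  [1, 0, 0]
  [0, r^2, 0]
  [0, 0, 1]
ds^2 = g_{ij} dx^i dx^j; only the non-zero components contribute.
ds^2 = dr^2 + r^2 dθ^2 + dz^2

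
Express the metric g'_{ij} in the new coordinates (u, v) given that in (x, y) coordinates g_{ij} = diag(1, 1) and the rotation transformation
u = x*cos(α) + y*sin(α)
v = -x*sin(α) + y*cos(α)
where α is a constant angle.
Invert the transformation: x = u*cos(α) - v*sin(α), y = u*sin(α) + v*cos(α)
g'_{ij} = (∂x^k/∂x'^i)(∂x^l/∂x'^j) g_{kl}; with g_{kl} = δ_{kl} this is Σ_k (∂x^k/∂x'^i)(∂x^k/∂x'^j).
Jacobian: ∂x/∂u = cos(α), ∂x/∂v = -sin(α), ∂y/∂u = sin(α), ∂y/∂v = cos(α)
g'_{uu} = (cos(α))(cos(α)) + (sin(α))(sin(α)) = 1
g'_{uv} = (cos(α))(-sin(α)) + (sin(α))(cos(α)) = 0
g'_{vv} = (-sin(α))(-sin(α)) + (cos(α))(cos(α)) = 1
g'_{ij} = diag(1, 1)
The Euclidean metric is invariant under rotations.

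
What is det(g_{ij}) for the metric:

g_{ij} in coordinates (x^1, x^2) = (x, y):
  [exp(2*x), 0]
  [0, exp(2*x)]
For a 2×2 metric: det(g) = g_{11}·g_{22} - g_{12}·g_{21}
= (exp(2*x))·(exp(2*x)) - (0)·(0)
= exp(4*x) - 0
det(g) = exp(4*x)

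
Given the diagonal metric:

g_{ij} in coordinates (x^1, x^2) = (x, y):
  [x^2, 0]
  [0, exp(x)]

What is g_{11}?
With x^1 = x, x^2 = y, g_{11} = g_{xx} is the row-1, column-1 entry of the matrix.
g_{11} = x^2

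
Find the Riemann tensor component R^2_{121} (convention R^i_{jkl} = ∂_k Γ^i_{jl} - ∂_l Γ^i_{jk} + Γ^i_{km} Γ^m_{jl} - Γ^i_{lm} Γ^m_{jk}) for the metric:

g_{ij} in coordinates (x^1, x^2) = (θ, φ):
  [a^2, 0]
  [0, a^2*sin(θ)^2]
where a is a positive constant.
Non-zero Christoffel symbols (Γ^k_{ij} = Γ^k_{ji}):
Γ^θ_{φ φ} = -sin(2*θ)/2
Γ^φ_{θ φ} = 1/tan(θ)
R^φ_{θ φ θ} = ∂_φ Γ^φ_{θ θ} - ∂_θ Γ^φ_{θ φ} + Γ^φ_{φ m} Γ^m_{θ θ} - Γ^φ_{θ m} Γ^m_{θ φ}
  = (0) - (-1/sin(θ)^2) + (0) - (1/tan(θ)^2) = 1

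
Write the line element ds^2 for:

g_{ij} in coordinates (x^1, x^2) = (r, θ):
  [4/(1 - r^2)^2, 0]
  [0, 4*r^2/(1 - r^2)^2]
ds^2 = g_{ij} dx^i dx^j; only the non-zero components contribute.
ds^2 = (4/(1 - r^2)^2) dr^2 + (4*r^2/(1 - r^2)^2) dθ^2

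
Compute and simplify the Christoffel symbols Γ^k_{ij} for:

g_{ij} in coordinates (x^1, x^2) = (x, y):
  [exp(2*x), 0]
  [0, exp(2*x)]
Using Γ^k_{ij} = (1/2) g^{km} (∂_i g_{mj} + ∂_j g_{mi} - ∂_m g_{ij}); the metric is diagonal, so only the m = k term contributes.
Non-zero symbols (using the symmetry Γ^k_{ij} = Γ^k_{ji}):
Γ^x_{x x} = (1/2) g^{xx} (∂_x g_{xx} + ∂_x g_{xx} - ∂_x g_{xx}) = (1/2)(exp(-2*x))((2*exp(2*x)) + (2*exp(2*x)) - (2*exp(2*x))) = 1
Γ^x_{y y} = (1/2) g^{xx} (∂_y g_{xy} + ∂_y g_{xy} - ∂_x g_{yy}) = (1/2)(exp(-2*x))((0) + (0) - (2*exp(2*x))) = -1
Γ^y_{x y} = (1/2) g^{yy} (∂_x g_{yy} + ∂_y g_{yx} - ∂_y g_{xy}) = (1/2)(exp(-2*x))((2*exp(2*x)) + (0) - (0)) = 1
All other Christoffel symbols are zero.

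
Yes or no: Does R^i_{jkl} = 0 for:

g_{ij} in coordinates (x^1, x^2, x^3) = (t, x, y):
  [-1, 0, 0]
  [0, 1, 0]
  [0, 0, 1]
All metric components are constant, so every Christoffel symbol vanishes and R^i_{jkl} = 0.
Yes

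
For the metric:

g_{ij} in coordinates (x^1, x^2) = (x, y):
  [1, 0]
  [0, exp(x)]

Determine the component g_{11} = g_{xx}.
With x^1 = x, x^2 = y, g_{11} = g_{xx} is the row-1, column-1 entry of the matrix.
g_{11} = 1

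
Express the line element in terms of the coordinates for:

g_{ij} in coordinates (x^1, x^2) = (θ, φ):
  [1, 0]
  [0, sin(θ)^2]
ds^2 = g_{ij} dx^i dx^j; only the non-zero components contribute.
ds^2 = dθ^2 + sin(θ)^2 dφ^2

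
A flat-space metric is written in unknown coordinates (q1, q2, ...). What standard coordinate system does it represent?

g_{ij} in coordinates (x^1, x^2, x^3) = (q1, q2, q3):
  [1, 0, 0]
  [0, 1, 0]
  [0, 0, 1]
All components are constant and the metric is the identity, i.e. orthonormal rectilinear coordinates.
Cartesian (3D) coordinates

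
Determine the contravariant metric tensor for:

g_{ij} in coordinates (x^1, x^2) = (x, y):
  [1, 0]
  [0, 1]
The metric is diagonal, so g^{ij} is diagonal with entries 1/g_{ii}: diag(1, 1).
g^{ij}:
  [1, 0]
  [0, 1]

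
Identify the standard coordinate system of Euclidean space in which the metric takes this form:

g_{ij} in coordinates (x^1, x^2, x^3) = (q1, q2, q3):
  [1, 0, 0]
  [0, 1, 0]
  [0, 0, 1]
All components are constant and the metric is the identity, i.e. orthonormal rectilinear coordinates.
Cartesian (3D) coordinates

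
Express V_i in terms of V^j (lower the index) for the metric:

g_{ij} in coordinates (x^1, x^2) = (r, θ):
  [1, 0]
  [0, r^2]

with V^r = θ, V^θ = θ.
V_i = g_{ij} V^j:
V_r = (1)(θ) + (0)(θ) = θ
V_θ = (0)(θ) + (r^2)(θ) = r^2*θ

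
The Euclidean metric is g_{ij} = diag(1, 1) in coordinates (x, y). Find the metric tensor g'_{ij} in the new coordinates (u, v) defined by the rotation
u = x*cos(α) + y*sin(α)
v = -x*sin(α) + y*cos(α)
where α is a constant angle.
Invert the transformation: x = u*cos(α) - v*sin(α), y = u*sin(α) + v*cos(α)
g'_{ij} = (∂x^k/∂x'^i)(∂x^l/∂x'^j) g_{kl}; with g_{kl} = δ_{kl} this is Σ_k (∂x^k/∂x'^i)(∂x^k/∂x'^j).
Jacobian: ∂x/∂u = cos(α), ∂x/∂v = -sin(α), ∂y/∂u = sin(α), ∂y/∂v = cos(α)
g'_{uu} = (cos(α))(cos(α)) + (sin(α))(sin(α)) = 1
g'_{uv} = (cos(α))(-sin(α)) + (sin(α))(cos(α)) = 0
g'_{vv} = (-sin(α))(-sin(α)) + (cos(α))(cos(α)) = 1
g'_{ij} = diag(1, 1)
The Euclidean metric is invariant under rotations.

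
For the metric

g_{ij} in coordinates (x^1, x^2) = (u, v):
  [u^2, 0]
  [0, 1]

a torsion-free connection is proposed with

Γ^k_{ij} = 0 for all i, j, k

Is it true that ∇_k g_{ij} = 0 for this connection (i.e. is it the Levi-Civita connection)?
Using ∇_k g_{ij} = ∂_k g_{ij} - Γ^m_{ki} g_{mj} - Γ^m_{kj} g_{im}:
∇_u g_{uu} = (2*u) - (0) - (0) = 2*u ≠ 0
So the connection is not metric compatible (it is not the Levi-Civita connection).
No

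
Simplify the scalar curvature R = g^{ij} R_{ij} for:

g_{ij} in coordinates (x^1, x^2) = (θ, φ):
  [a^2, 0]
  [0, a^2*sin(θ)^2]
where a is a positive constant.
Non-zero Christoffel symbols (Γ^k_{ij} = Γ^k_{ji}):
Γ^θ_{φ φ} = -sin(2*θ)/2
Γ^φ_{θ φ} = 1/tan(θ)
Ricci tensor (R_{ij} = R^k_{ikj}): R_{θθ} = 1, R_{θφ} = 0, R_{φφ} = sin(θ)^2
Inverse metric: g^{θθ} = 1/a^2, g^{φφ} = 1/(a^2*sin(θ)^2)
R = g^{ij} R_{ij} = (1/a^2)(1) + (1/(a^2*sin(θ)^2))(sin(θ)^2) = 2/a^2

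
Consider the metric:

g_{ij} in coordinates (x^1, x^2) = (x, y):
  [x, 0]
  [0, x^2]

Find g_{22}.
With x^1 = x, x^2 = y, g_{22} = g_{yy} is the row-2, column-2 entry of the matrix.
g_{22} = x^2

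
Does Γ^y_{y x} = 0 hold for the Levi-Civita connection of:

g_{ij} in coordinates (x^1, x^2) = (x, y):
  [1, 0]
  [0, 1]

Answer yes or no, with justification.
Γ^y_{y x} = (1/2) g^{yy} (∂_y g_{yx} + ∂_x g_{yy} - ∂_y g_{yx}) = (1/2)(1)((0) + (0) - (0)) = 0
This equals the proposed value 0.
Yes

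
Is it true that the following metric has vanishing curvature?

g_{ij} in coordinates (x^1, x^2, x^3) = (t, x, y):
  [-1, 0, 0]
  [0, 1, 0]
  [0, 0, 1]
All metric components are constant, so every Christoffel symbol vanishes and R^i_{jkl} = 0.
Yes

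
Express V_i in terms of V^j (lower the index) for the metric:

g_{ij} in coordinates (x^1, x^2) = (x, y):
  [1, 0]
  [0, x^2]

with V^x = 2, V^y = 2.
V_i = g_{ij} V^j:
V_x = (1)(2) + (0)(2) = 2
V_y = (0)(2) + (x^2)(2) = 2*x^2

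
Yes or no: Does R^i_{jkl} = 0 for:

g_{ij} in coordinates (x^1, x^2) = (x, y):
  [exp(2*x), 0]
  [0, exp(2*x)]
Non-zero Christoffel symbols:
Γ^x_{x x} = 1
Γ^x_{y y} = -1
Γ^y_{x y} = 1
Ricci tensor: R_{xx} = 0, R_{xy} = 0, R_{yy} = 0
All R_{ij} vanish; in 2 dimensions the Riemann tensor is fully determined by the Ricci tensor, so R^i_{jkl} = 0: the metric is flat (curvilinear coordinates on flat space).
Yes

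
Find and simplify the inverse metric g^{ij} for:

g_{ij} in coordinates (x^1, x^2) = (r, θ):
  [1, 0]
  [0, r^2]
The metric is diagonal, so g^{ij} is diagonal with entries 1/g_{ii}: diag(1, 1/(r^2)).
g^{ij}:
  [1, 0]
  [0, 1/r^2]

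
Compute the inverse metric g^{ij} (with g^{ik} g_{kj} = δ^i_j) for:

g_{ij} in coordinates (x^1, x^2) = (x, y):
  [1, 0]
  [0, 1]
The metric is diagonal, so g^{ij} is diagonal with entries 1/g_{ii}: diag(1, 1).
g^{ij}:
  [1, 0]
  [0, 1]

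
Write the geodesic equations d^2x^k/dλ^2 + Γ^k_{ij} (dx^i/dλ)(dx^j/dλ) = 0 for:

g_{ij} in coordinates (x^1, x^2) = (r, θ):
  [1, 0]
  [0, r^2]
Geodesic equation: d^2x^k/dλ^2 + Γ^k_{ij} (dx^i/dλ)(dx^j/dλ) = 0.
Non-zero Christoffel symbols:
Γ^r_{θ θ} = -r
Γ^θ_{r θ} = 1/r
Substituting (the symmetric pair Γ^k_{ij}, Γ^k_{ji} combines into a factor 2):
d^2r/dλ^2 - r (dθ/dλ)^2 = 0
d^2θ/dλ^2 + (2/r) (dr/dλ)(dθ/dλ) = 0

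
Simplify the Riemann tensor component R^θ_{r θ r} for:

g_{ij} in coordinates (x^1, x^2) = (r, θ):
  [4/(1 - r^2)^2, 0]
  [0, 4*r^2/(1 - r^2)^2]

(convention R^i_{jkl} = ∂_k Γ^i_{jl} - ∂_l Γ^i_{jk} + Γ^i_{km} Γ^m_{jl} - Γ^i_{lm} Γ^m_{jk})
Non-zero Christoffel symbols (Γ^k_{ij} = Γ^k_{ji}):
Γ^r_{r r} = 2*r/(1 - r^2)
Γ^r_{θ θ} = (r^3 + r)/(r^2 - 1)
Γ^θ_{r θ} = (-r^2 - 1)/(r^3 - r)
R^θ_{r θ r} = ∂_θ Γ^θ_{r r} - ∂_r Γ^θ_{r θ} + Γ^θ_{θ m} Γ^m_{r r} - Γ^θ_{r m} Γ^m_{r θ}
  = (0) - ((r^4 + 4*r^2 - 1)/(r^3 - r)^2) + (2*(r^2 + 1)/(r^2 - 1)^2) - ((r^2 + 1)^2/(r^3 - r)^2) = -4/(r^2 - 1)^2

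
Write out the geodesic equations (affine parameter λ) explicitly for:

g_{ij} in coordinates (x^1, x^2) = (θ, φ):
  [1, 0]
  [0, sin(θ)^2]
Geodesic equation: d^2x^k/dλ^2 + Γ^k_{ij} (dx^i/dλ)(dx^j/dλ) = 0.
Non-zero Christoffel symbols:
Γ^θ_{φ φ} = -sin(2*θ)/2
Γ^φ_{θ φ} = 1/tan(θ)
Substituting (the symmetric pair Γ^k_{ij}, Γ^k_{ji} combines into a factor 2):
d^2θ/dλ^2 - (sin(2*θ)/2) (dφ/dλ)^2 = 0
d^2φ/dλ^2 + (2/tan(θ)) (dθ/dλ)(dφ/dλ) = 0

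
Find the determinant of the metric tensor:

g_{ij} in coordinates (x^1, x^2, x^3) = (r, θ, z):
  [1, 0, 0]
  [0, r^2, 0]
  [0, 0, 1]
Diagonal metric: det(g) = g_{11}·g_{22}·g_{33}
= (1)·(r^2)·(1)
det(g) = r^2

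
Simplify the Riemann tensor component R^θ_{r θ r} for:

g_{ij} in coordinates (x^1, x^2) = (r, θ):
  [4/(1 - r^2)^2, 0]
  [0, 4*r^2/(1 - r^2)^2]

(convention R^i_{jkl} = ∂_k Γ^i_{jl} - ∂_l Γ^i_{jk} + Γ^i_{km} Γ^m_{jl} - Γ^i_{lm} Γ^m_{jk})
Non-zero Christoffel symbols (Γ^k_{ij} = Γ^k_{ji}):
Γ^r_{r r} = 2*r/(1 - r^2)
Γ^r_{θ θ} = (r^3 + r)/(r^2 - 1)
Γ^θ_{r θ} = (-r^2 - 1)/(r^3 - r)
R^θ_{r θ r} = ∂_θ Γ^θ_{r r} - ∂_r Γ^θ_{r θ} + Γ^θ_{θ m} Γ^m_{r r} - Γ^θ_{r m} Γ^m_{r θ}
  = (0) - ((r^4 + 4*r^2 - 1)/(r^3 - r)^2) + (2*(r^2 + 1)/(r^2 - 1)^2) - ((r^2 + 1)^2/(r^3 - r)^2) = -4/(r^2 - 1)^2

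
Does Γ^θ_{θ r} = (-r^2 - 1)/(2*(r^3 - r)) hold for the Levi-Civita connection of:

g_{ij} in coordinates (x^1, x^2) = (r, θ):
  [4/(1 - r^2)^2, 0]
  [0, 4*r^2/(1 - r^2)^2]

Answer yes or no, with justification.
Γ^θ_{θ r} = (1/2) g^{θθ} (∂_θ g_{θr} + ∂_r g_{θθ} - ∂_θ g_{θr}) = (1/2)((1 - r^2)^2/(4*r^2))((0) + (-8*(r^3 + r)/(r^2 - 1)^3) - (0)) = (-r^2 - 1)/(r^3 - r)
This differs from the proposed value (-r^2 - 1)/(2*(r^3 - r)).
No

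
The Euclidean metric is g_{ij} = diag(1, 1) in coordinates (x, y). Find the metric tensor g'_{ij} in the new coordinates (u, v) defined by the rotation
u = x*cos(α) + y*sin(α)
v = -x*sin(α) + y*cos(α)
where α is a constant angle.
Invert the transformation: x = u*cos(α) - v*sin(α), y = u*sin(α) + v*cos(α)
g'_{ij} = (∂x^k/∂x'^i)(∂x^l/∂x'^j) g_{kl}; with g_{kl} = δ_{kl} this is Σ_k (∂x^k/∂x'^i)(∂x^k/∂x'^j).
Jacobian: ∂x/∂u = cos(α), ∂x/∂v = -sin(α), ∂y/∂u = sin(α), ∂y/∂v = cos(α)
g'_{uu} = (cos(α))(cos(α)) + (sin(α))(sin(α)) = 1
g'_{uv} = (cos(α))(-sin(α)) + (sin(α))(cos(α)) = 0
g'_{vv} = (-sin(α))(-sin(α)) + (cos(α))(cos(α)) = 1
g'_{ij} = diag(1, 1)
The Euclidean metric is invariant under rotations.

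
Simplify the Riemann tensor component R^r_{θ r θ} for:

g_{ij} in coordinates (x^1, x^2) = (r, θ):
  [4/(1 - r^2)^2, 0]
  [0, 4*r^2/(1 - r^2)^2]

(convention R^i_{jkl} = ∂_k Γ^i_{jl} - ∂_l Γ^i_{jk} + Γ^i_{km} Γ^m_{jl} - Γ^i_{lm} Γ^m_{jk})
Non-zero Christoffel symbols (Γ^k_{ij} = Γ^k_{ji}):
Γ^r_{r r} = 2*r/(1 - r^2)
Γ^r_{θ θ} = (r^3 + r)/(r^2 - 1)
Γ^θ_{r θ} = (-r^2 - 1)/(r^3 - r)
R^r_{θ r θ} = ∂_r Γ^r_{θ θ} - ∂_θ Γ^r_{θ r} + Γ^r_{r m} Γ^m_{θ θ} - Γ^r_{θ m} Γ^m_{θ r}
  = ((r^4 - 4*r^2 - 1)/(r^2 - 1)^2) - (0) + (-2*r^2*(r^2 + 1)/(r^2 - 1)^2) - (-(r^2 + 1)^2/(r^2 - 1)^2) = -4*r^2/(r^2 - 1)^2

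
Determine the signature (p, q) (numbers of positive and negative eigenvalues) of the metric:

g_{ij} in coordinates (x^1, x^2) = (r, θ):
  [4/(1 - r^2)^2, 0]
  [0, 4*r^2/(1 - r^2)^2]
The metric is diagonal, so its eigenvalues are the diagonal entries: 4/(1 - r^2)^2, 4*r^2/(1 - r^2)^2 (at a generic point, where coordinate-dependent entries are positive).
2 positive, 0 negative.
(2, 0) - Riemannian (positive definite)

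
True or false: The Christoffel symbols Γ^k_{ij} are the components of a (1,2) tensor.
Under a change of coordinates Γ picks up an inhomogeneous term ∂²x/∂x'∂x'; e.g. Γ = 0 in Cartesian coordinates but Γ^r_{θθ} = -r in polar coordinates on the same flat plane.
False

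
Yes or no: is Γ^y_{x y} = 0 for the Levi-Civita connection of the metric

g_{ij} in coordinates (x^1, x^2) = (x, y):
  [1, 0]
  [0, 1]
Γ^y_{x y} = (1/2) g^{yy} (∂_x g_{yy} + ∂_y g_{yx} - ∂_y g_{xy}) = (1/2)(1)((0) + (0) - (0)) = 0
This equals the proposed value 0.
Yes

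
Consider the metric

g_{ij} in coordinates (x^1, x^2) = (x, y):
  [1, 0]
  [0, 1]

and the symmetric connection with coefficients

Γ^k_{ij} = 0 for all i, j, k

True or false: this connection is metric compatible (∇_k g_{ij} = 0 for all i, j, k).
Using ∇_k g_{ij} = ∂_k g_{ij} - Γ^m_{ki} g_{mj} - Γ^m_{kj} g_{im}:
e.g. ∇_x g_{xy} = (0) - (0) - (0) = 0
Every component ∇_k g_{ij} vanishes: the connection is metric compatible.
True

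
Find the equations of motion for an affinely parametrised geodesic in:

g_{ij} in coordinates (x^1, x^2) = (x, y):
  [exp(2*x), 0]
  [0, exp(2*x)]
Geodesic equation: d^2x^k/dλ^2 + Γ^k_{ij} (dx^i/dλ)(dx^j/dλ) = 0.
Non-zero Christoffel symbols:
Γ^x_{x x} = 1
Γ^x_{y y} = -1
Γ^y_{x y} = 1
Substituting (the symmetric pair Γ^k_{ij}, Γ^k_{ji} combines into a factor 2):
d^2x/dλ^2 + (dx/dλ)^2 - (dy/dλ)^2 = 0
d^2y/dλ^2 + 2 (dx/dλ)(dy/dλ) = 0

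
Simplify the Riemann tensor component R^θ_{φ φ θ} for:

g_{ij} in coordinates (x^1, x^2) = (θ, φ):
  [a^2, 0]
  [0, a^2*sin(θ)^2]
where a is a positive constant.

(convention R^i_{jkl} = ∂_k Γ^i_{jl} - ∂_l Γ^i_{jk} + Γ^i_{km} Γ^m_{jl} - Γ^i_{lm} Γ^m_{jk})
Non-zero Christoffel symbols (Γ^k_{ij} = Γ^k_{ji}):
Γ^θ_{φ φ} = -sin(2*θ)/2
Γ^φ_{θ φ} = 1/tan(θ)
R^θ_{φ φ θ} = ∂_φ Γ^θ_{φ θ} - ∂_θ Γ^θ_{φ φ} + Γ^θ_{φ m} Γ^m_{φ θ} - Γ^θ_{θ m} Γ^m_{φ φ}
  = (0) - (-cos(2*θ)) + (-cos(θ)^2) - (0) = -sin(θ)^2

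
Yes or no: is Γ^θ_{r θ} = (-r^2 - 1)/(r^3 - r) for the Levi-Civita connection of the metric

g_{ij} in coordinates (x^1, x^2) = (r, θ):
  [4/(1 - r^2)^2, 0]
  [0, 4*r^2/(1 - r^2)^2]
Γ^θ_{r θ} = (1/2) g^{θθ} (∂_r g_{θθ} + ∂_θ g_{θr} - ∂_θ g_{rθ}) = (1/2)((1 - r^2)^2/(4*r^2))((-8*(r^3 + r)/(r^2 - 1)^3) + (0) - (0)) = (-r^2 - 1)/(r^3 - r)
This equals the proposed value (-r^2 - 1)/(r^3 - r).
Yes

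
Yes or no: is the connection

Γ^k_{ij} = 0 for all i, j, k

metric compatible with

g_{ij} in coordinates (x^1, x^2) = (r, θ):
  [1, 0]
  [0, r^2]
Using ∇_k g_{ij} = ∂_k g_{ij} - Γ^m_{ki} g_{mj} - Γ^m_{kj} g_{im}:
∇_r g_{θθ} = (2*r) - (0) - (0) = 2*r ≠ 0
So the connection is not metric compatible (it is not the Levi-Civita connection).
No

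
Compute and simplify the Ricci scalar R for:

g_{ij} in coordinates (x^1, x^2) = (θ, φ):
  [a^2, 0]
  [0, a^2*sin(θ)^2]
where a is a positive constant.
Non-zero Christoffel symbols (Γ^k_{ij} = Γ^k_{ji}):
Γ^θ_{φ φ} = -sin(2*θ)/2
Γ^φ_{θ φ} = 1/tan(θ)
Ricci tensor (R_{ij} = R^k_{ikj}): R_{θθ} = 1, R_{θφ} = 0, R_{φφ} = sin(θ)^2
Inverse metric: g^{θθ} = 1/a^2, g^{φφ} = 1/(a^2*sin(θ)^2)
R = g^{ij} R_{ij} = (1/a^2)(1) + (1/(a^2*sin(θ)^2))(sin(θ)^2) = 2/a^2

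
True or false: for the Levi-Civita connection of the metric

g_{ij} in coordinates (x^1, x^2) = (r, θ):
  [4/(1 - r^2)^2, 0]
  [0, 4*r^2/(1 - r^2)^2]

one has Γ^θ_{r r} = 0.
Γ^θ_{r r} = (1/2) g^{θθ} (∂_r g_{θr} + ∂_r g_{θr} - ∂_θ g_{rr}) = (1/2)((1 - r^2)^2/(4*r^2))((0) + (0) - (0)) = 0
This equals the proposed value 0.
True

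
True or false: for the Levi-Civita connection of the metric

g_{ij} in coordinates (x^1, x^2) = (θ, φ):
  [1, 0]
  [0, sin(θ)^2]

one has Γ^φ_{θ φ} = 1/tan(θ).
Γ^φ_{θ φ} = (1/2) g^{φφ} (∂_θ g_{φφ} + ∂_φ g_{φθ} - ∂_φ g_{θφ}) = (1/2)(1/sin(θ)^2)((sin(2*θ)) + (0) - (0)) = 1/tan(θ)
This equals the proposed value 1/tan(θ).
True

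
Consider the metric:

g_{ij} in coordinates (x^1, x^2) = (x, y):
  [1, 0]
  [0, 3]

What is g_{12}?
With x^1 = x, x^2 = y, g_{12} = g_{xy} is the row-1, column-2 entry of the matrix.
g_{12} = 0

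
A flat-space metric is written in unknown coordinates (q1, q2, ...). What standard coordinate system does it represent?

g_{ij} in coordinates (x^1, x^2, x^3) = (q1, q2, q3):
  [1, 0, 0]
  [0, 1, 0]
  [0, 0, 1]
All components are constant and the metric is the identity, i.e. orthonormal rectilinear coordinates.
Cartesian (3D) coordinates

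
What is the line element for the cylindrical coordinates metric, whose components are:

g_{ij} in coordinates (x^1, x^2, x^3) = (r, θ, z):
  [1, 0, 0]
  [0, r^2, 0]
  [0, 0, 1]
ds^2 = g_{ij} dx^i dx^j; only the non-zero components contribute.
ds^2 = dr^2 + r^2 dθ^2 + dz^2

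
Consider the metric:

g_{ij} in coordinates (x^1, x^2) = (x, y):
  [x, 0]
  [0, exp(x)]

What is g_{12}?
With x^1 = x, x^2 = y, g_{12} = g_{xy} is the row-1, column-2 entry of the matrix.
g_{12} = 0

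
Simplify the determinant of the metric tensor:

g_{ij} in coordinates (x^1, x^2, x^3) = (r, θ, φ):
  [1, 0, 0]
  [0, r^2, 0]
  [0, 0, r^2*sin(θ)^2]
Diagonal metric: det(g) = g_{11}·g_{22}·g_{33}
= (1)·(r^2)·(r^2*sin(θ)^2)
det(g) = r^4*sin(θ)^2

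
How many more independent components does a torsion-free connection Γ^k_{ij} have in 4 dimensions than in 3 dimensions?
Independent components in n dimensions: n × n(n+1)/2 = n^2(n+1)/2.
4D: 4 × 10 = 40
3D: 3 × 6 = 18
Difference = 40 - 18 = 22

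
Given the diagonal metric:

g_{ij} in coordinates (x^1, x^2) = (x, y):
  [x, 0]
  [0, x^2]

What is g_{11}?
With x^1 = x, x^2 = y, g_{11} = g_{xx} is the row-1, column-1 entry of the matrix.
g_{11} = x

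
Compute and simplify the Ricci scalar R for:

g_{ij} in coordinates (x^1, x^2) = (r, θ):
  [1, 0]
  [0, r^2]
Non-zero Christoffel symbols (Γ^k_{ij} = Γ^k_{ji}):
Γ^r_{θ θ} = -r
Γ^θ_{r θ} = 1/r
Ricci tensor (R_{ij} = R^k_{ikj}): R_{rr} = 0, R_{rθ} = 0, R_{θθ} = 0
Inverse metric: g^{rr} = 1, g^{θθ} = 1/r^2
R = g^{ij} R_{ij} = (1)(0) + (1/r^2)(0) = 0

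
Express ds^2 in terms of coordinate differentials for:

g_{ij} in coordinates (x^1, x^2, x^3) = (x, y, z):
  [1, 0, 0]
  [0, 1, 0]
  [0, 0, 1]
ds^2 = g_{ij} dx^i dx^j; only the non-zero components contribute.
ds^2 = dx^2 + dy^2 + dz^2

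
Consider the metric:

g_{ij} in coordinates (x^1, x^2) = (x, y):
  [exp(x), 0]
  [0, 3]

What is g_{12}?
With x^1 = x, x^2 = y, g_{12} = g_{xy} is the row-1, column-2 entry of the matrix.
g_{12} = 0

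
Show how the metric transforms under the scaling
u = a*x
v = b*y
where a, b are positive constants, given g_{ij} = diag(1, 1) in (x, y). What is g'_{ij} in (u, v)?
Invert the transformation: x = u/a, y = v/b
g'_{ij} = (∂x^k/∂x'^i)(∂x^l/∂x'^j) g_{kl}; with g_{kl} = δ_{kl} this is Σ_k (∂x^k/∂x'^i)(∂x^k/∂x'^j).
Jacobian: ∂x/∂u = 1/a, ∂x/∂v = 0, ∂y/∂u = 0, ∂y/∂v = 1/b
g'_{uu} = (1/a)(1/a) + (0)(0) = 1/a^2
g'_{uv} = (1/a)(0) + (0)(1/b) = 0
g'_{vv} = (0)(0) + (1/b)(1/b) = 1/b^2
g'_{ij} = diag(1/a^2, 1/b^2)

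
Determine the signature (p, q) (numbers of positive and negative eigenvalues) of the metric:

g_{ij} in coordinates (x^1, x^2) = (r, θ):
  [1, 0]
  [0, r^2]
The metric is diagonal, so its eigenvalues are the diagonal entries: 1, r^2 (at a generic point, where coordinate-dependent entries are positive).
2 positive, 0 negative.
(2, 0) - Riemannian (positive definite)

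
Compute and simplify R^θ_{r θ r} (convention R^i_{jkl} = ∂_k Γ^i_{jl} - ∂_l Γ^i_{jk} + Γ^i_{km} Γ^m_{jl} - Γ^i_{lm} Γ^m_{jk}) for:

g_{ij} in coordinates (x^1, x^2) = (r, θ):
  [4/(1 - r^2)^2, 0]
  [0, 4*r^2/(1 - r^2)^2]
Non-zero Christoffel symbols (Γ^k_{ij} = Γ^k_{ji}):
Γ^r_{r r} = 2*r/(1 - r^2)
Γ^r_{θ θ} = (r^3 + r)/(r^2 - 1)
Γ^θ_{r θ} = (-r^2 - 1)/(r^3 - r)
R^θ_{r θ r} = ∂_θ Γ^θ_{r r} - ∂_r Γ^θ_{r θ} + Γ^θ_{θ m} Γ^m_{r r} - Γ^θ_{r m} Γ^m_{r θ}
  = (0) - ((r^4 + 4*r^2 - 1)/(r^3 - r)^2) + (2*(r^2 + 1)/(r^2 - 1)^2) - ((r^2 + 1)^2/(r^3 - r)^2) = -4/(r^2 - 1)^2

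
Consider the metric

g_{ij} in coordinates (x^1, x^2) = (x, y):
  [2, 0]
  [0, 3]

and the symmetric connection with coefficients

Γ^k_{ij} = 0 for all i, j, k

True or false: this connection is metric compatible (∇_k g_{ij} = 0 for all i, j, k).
Using ∇_k g_{ij} = ∂_k g_{ij} - Γ^m_{ki} g_{mj} - Γ^m_{kj} g_{im}:
e.g. ∇_x g_{xy} = (0) - (0) - (0) = 0
Every component ∇_k g_{ij} vanishes: the connection is metric compatible.
True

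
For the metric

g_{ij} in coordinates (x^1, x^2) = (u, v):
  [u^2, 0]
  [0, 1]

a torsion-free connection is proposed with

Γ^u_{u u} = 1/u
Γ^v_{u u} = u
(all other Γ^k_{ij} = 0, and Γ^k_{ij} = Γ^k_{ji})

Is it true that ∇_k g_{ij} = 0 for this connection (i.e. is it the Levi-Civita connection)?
Using ∇_k g_{ij} = ∂_k g_{ij} - Γ^m_{ki} g_{mj} - Γ^m_{kj} g_{im}:
∇_u g_{uv} = (0) - (u) - (0) = -u ≠ 0
So the connection is not metric compatible (it is not the Levi-Civita connection).
No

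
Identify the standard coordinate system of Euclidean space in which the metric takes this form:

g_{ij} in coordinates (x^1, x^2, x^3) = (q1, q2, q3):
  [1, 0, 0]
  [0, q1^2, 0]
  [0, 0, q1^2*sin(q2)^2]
The line element ds^2 = dq1^2 + q1^2 dq2^2 + q1^2 sin(q2)^2 dq3^2 is dr^2 + r^2 dθ^2 + r^2 sin(θ)^2 dφ^2 with q1 = r, q2 = θ, q3 = φ.
spherical coordinates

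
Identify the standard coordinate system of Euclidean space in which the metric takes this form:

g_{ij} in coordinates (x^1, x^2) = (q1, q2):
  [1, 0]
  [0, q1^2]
The line element ds^2 = dq1^2 + q1^2 dq2^2 is dr^2 + r^2 dθ^2 with q1 = r, q2 = θ.
polar coordinates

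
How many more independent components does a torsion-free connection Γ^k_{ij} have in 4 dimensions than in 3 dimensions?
Independent components in n dimensions: n × n(n+1)/2 = n^2(n+1)/2.
4D: 4 × 10 = 40
3D: 3 × 6 = 18
Difference = 40 - 18 = 22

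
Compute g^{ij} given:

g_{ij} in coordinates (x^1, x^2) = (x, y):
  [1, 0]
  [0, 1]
The metric is diagonal, so g^{ij} is diagonal with entries 1/g_{ii}: diag(1, 1).
g^{ij}:
  [1, 0]
  [0, 1]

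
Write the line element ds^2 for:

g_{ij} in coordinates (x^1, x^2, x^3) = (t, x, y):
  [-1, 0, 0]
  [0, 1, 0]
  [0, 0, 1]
ds^2 = g_{ij} dx^i dx^j; only the non-zero components contribute.
ds^2 = -dt^2 + dx^2 + dy^2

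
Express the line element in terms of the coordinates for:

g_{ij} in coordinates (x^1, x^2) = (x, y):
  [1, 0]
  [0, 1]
ds^2 = g_{ij} dx^i dx^j; only the non-zero components contribute.
ds^2 = dx^2 + dy^2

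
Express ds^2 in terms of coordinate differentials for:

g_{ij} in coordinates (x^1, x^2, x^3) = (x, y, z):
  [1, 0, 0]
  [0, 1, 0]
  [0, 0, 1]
ds^2 = g_{ij} dx^i dx^j; only the non-zero components contribute.
ds^2 = dx^2 + dy^2 + dz^2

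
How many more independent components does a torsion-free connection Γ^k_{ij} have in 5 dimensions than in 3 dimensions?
Independent components in n dimensions: n × n(n+1)/2 = n^2(n+1)/2.
5D: 5 × 15 = 75
3D: 3 × 6 = 18
Difference = 75 - 18 = 57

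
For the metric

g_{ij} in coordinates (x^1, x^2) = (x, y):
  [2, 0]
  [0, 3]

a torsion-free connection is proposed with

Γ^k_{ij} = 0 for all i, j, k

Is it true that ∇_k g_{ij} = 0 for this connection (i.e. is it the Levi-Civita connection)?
Using ∇_k g_{ij} = ∂_k g_{ij} - Γ^m_{ki} g_{mj} - Γ^m_{kj} g_{im}:
e.g. ∇_x g_{yy} = (0) - (0) - (0) = 0
Every component ∇_k g_{ij} vanishes: the connection is metric compatible.
Yes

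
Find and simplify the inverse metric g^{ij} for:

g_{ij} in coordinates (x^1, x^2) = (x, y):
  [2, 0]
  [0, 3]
The metric is diagonal, so g^{ij} is diagonal with entries 1/g_{ii}: diag(1/2, 1/3).
g^{ij}:
  [1/2, 0]
  [0, 1/3]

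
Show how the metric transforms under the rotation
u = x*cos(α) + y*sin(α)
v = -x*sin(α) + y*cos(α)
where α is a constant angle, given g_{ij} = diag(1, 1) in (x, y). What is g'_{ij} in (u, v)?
Invert the transformation: x = u*cos(α) - v*sin(α), y = u*sin(α) + v*cos(α)
g'_{ij} = (∂x^k/∂x'^i)(∂x^l/∂x'^j) g_{kl}; with g_{kl} = δ_{kl} this is Σ_k (∂x^k/∂x'^i)(∂x^k/∂x'^j).
Jacobian: ∂x/∂u = cos(α), ∂x/∂v = -sin(α), ∂y/∂u = sin(α), ∂y/∂v = cos(α)
g'_{uu} = (cos(α))(cos(α)) + (sin(α))(sin(α)) = 1
g'_{uv} = (cos(α))(-sin(α)) + (sin(α))(cos(α)) = 0
g'_{vv} = (-sin(α))(-sin(α)) + (cos(α))(cos(α)) = 1
g'_{ij} = diag(1, 1)
The Euclidean metric is invariant under rotations.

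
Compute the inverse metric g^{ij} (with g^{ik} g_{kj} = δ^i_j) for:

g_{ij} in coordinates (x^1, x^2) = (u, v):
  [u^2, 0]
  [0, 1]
The metric is diagonal, so g^{ij} is diagonal with entries 1/g_{ii}: diag(1/(u^2), 1).
g^{ij}:
  [1/u^2, 0]
  [0, 1]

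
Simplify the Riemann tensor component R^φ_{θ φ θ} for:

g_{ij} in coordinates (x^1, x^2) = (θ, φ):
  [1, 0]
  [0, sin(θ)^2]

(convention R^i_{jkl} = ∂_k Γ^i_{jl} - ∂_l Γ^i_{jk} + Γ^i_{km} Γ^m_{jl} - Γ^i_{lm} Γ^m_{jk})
Non-zero Christoffel symbols (Γ^k_{ij} = Γ^k_{ji}):
Γ^θ_{φ φ} = -sin(2*θ)/2
Γ^φ_{θ φ} = 1/tan(θ)
R^φ_{θ φ θ} = ∂_φ Γ^φ_{θ θ} - ∂_θ Γ^φ_{θ φ} + Γ^φ_{φ m} Γ^m_{θ θ} - Γ^φ_{θ m} Γ^m_{θ φ}
  = (0) - (-1/sin(θ)^2) + (0) - (1/tan(θ)^2) = 1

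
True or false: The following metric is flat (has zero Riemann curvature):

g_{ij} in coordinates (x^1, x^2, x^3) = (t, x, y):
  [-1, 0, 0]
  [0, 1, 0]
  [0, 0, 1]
All metric components are constant, so every Christoffel symbol vanishes and R^i_{jkl} = 0.
True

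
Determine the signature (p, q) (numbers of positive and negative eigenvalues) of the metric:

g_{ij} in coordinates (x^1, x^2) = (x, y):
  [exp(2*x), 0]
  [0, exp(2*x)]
The metric is diagonal, so its eigenvalues are the diagonal entries: exp(2*x), exp(2*x) (at a generic point, where coordinate-dependent entries are positive).
2 positive, 0 negative.
(2, 0) - Riemannian (positive definite)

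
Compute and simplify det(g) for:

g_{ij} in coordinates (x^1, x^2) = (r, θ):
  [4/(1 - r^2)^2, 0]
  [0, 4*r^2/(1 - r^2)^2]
For a 2×2 metric: det(g) = g_{11}·g_{22} - g_{12}·g_{21}
= (4/(1 - r^2)^2)·(4*r^2/(1 - r^2)^2) - (0)·(0)
= 16*r^2/(1 - r^2)^4 - 0
det(g) = 16*r^2/(1 - r^2)^4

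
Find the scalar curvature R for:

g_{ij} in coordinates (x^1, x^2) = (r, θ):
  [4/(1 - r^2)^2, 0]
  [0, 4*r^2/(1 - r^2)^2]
Non-zero Christoffel symbols (Γ^k_{ij} = Γ^k_{ji}):
Γ^r_{r r} = 2*r/(1 - r^2)
Γ^r_{θ θ} = (r^3 + r)/(r^2 - 1)
Γ^θ_{r θ} = (-r^2 - 1)/(r^3 - r)
Ricci tensor (R_{ij} = R^k_{ikj}): R_{rr} = -4/(r^2 - 1)^2, R_{rθ} = 0, R_{θθ} = -4*r^2/(r^2 - 1)^2
Inverse metric: g^{rr} = (1 - r^2)^2/4, g^{θθ} = (1 - r^2)^2/(4*r^2)
R = g^{ij} R_{ij} = ((1 - r^2)^2/4)(-4/(r^2 - 1)^2) + ((1 - r^2)^2/(4*r^2))(-4*r^2/(r^2 - 1)^2) = -2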